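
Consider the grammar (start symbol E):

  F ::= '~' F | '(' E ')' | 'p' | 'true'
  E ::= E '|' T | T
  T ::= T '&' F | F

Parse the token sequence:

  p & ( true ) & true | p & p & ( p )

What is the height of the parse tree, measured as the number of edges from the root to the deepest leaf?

8

[E [E [T [T [T [F p]] & [F ( [E [T [F true]]] )]] & [F true]]] | [T [T [T [F p]] & [F p]] & [F ( [E [T [F p]]] )]]]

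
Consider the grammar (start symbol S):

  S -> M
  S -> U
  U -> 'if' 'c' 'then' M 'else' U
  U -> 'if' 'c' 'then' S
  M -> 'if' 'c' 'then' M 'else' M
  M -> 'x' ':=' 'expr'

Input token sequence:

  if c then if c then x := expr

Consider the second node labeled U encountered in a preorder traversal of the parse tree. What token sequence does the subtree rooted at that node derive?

[S [U if c then [S [U if c then [S [M x := expr]]]]]]

if c then x := expr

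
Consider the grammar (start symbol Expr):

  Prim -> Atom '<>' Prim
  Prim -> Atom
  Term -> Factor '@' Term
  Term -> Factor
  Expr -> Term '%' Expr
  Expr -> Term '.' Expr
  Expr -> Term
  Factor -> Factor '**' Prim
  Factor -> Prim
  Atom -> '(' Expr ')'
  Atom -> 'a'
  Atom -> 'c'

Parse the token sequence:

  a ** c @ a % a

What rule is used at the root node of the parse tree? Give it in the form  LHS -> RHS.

Expr -> Term '%' Expr

[Expr [Term [Factor [Factor [Prim [Atom a]]] ** [Prim [Atom c]]] @ [Term [Factor [Prim [Atom a]]]]] % [Expr [Term [Factor [Prim [Atom a]]]]]]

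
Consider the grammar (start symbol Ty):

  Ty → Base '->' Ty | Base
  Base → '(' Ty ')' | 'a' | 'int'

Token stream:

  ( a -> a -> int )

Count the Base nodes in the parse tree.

[Ty [Base ( [Ty [Base a] -> [Ty [Base a] -> [Ty [Base int]]]] )]]

4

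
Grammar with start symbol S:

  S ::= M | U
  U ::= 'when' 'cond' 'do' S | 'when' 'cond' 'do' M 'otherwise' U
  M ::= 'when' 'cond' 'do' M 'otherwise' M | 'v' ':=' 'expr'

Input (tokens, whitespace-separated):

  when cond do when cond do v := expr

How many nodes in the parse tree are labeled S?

3

[S [U when cond do [S [U when cond do [S [M v := expr]]]]]]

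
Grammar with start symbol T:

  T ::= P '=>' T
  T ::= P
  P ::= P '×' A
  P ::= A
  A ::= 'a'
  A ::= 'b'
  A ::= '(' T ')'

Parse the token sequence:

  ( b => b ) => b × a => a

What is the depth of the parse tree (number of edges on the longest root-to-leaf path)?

[T [P [A ( [T [P [A b]] => [T [P [A b]]]] )]] => [T [P [P [A b]] × [A a]] => [T [P [A a]]]]]

7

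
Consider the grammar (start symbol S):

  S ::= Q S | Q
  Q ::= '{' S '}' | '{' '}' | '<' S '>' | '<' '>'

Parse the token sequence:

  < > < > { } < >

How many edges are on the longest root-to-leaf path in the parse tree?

[S [Q < >] [S [Q < >] [S [Q { }] [S [Q < >]]]]]

5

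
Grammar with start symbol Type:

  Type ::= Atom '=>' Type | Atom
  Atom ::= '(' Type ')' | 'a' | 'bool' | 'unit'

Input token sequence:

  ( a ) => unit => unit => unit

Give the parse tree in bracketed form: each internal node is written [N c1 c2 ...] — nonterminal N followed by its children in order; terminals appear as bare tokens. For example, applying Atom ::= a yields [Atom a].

Type
Atom => Type
( Type ) => Type
( Atom ) => Type
( a ) => Type
( a ) => Atom => Type
( a ) => unit => Type
( a ) => unit => Atom => Type
( a ) => unit => unit => Type
( a ) => unit => unit => Atom
( a ) => unit => unit => unit

[Type [Atom ( [Type [Atom a]] )] => [Type [Atom unit] => [Type [Atom unit] => [Type [Atom unit]]]]]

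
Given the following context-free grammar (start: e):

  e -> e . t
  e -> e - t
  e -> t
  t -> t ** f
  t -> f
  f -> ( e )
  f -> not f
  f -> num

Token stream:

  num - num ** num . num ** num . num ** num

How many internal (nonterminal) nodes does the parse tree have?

[e [e [e [e [t [f num]]] - [t [t [f num]] ** [f num]]] . [t [t [f num]] ** [f num]]] . [t [t [f num]] ** [f num]]]

18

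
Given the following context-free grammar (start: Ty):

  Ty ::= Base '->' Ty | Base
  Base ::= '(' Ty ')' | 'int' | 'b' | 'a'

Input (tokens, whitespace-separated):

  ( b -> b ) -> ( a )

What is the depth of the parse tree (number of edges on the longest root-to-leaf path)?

[Ty [Base ( [Ty [Base b] -> [Ty [Base b]]] )] -> [Ty [Base ( [Ty [Base a]] )]]]

5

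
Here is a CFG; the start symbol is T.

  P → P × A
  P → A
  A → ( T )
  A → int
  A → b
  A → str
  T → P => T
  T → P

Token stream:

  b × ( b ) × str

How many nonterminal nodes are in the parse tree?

[T [P [P [P [A b]] × [A ( [T [P [A b]]] )]] × [A str]]]

10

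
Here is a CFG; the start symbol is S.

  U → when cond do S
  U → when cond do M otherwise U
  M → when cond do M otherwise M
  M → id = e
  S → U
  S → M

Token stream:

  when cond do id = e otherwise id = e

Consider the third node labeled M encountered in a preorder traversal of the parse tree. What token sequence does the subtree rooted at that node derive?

id = e

[S [M when cond do [M id = e] otherwise [M id = e]]]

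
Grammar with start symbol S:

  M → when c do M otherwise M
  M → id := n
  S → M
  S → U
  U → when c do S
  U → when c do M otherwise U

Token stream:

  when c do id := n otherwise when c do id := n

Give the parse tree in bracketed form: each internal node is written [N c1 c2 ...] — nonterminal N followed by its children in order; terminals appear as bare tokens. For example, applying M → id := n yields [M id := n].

S
U
when c do M otherwise U
when c do id := n otherwise U
when c do id := n otherwise when c do S
when c do id := n otherwise when c do M
when c do id := n otherwise when c do id := n

[S [U when c do [M id := n] otherwise [U when c do [S [M id := n]]]]]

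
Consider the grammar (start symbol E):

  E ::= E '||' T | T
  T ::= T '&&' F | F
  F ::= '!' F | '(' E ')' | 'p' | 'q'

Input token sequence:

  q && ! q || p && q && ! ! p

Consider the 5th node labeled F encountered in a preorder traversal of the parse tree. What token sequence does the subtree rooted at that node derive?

[E [E [T [T [F q]] && [F ! [F q]]]] || [T [T [T [F p]] && [F q]] && [F ! [F ! [F p]]]]]

q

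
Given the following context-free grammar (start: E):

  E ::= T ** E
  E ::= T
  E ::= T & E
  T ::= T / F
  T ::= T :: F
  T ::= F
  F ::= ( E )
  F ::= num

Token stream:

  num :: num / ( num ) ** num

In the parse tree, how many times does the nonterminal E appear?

[E [T [T [T [F num]] :: [F num]] / [F ( [E [T [F num]]] )]] ** [E [T [F num]]]]

3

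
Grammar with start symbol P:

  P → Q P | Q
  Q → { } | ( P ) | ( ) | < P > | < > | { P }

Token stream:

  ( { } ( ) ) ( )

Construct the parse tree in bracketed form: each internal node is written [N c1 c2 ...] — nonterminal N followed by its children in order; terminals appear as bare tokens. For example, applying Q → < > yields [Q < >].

[P [Q ( [P [Q { }] [P [Q ( )]]] )] [P [Q ( )]]]

P
Q P
( P ) P
( Q P ) P
( { } P ) P
( { } Q ) P
( { } ( ) ) P
( { } ( ) ) Q
( { } ( ) ) ( )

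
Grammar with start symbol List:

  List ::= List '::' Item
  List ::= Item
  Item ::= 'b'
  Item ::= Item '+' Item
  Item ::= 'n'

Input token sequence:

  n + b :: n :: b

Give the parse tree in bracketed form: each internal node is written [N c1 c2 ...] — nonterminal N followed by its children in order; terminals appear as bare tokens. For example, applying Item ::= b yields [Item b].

[List [List [List [Item [Item n] + [Item b]]] :: [Item n]] :: [Item b]]

List
List :: Item
List :: Item :: Item
Item :: Item :: Item
Item + Item :: Item :: Item
n + Item :: Item :: Item
n + b :: Item :: Item
n + b :: n :: Item
n + b :: n :: b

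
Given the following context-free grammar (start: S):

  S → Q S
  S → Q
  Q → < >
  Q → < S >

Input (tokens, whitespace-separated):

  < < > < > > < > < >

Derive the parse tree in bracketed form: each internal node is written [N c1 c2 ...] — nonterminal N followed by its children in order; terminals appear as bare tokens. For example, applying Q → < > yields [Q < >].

S
Q S
< S > S
< Q S > S
< < > S > S
< < > Q > S
< < > < > > S
< < > < > > Q S
< < > < > > < > S
< < > < > > < > Q
< < > < > > < > < >

[S [Q < [S [Q < >] [S [Q < >]]] >] [S [Q < >] [S [Q < >]]]]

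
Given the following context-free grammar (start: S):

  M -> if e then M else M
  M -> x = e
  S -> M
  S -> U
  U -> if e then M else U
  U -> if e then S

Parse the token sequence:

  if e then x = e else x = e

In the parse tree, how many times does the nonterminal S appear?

[S [M if e then [M x = e] else [M x = e]]]

1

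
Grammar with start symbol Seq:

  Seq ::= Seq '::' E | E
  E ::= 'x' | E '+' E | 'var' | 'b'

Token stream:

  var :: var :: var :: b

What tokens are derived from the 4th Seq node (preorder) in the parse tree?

var

[Seq [Seq [Seq [Seq [E var]] :: [E var]] :: [E var]] :: [E b]]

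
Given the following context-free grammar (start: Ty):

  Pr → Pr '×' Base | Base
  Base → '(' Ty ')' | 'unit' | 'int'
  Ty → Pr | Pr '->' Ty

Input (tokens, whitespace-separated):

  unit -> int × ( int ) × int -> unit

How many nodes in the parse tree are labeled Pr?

6

[Ty [Pr [Base unit]] -> [Ty [Pr [Pr [Pr [Base int]] × [Base ( [Ty [Pr [Base int]]] )]] × [Base int]] -> [Ty [Pr [Base unit]]]]]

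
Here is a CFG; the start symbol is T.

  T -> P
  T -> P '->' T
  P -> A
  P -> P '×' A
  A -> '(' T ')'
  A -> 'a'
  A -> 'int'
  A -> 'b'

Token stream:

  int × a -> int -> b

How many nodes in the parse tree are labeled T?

[T [P [P [A int]] × [A a]] -> [T [P [A int]] -> [T [P [A b]]]]]

3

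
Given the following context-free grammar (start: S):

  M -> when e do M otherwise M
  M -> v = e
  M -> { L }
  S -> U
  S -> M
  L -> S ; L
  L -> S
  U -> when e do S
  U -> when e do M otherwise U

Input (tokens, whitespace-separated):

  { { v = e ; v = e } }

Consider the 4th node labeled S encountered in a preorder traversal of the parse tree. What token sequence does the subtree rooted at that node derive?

v = e

[S [M { [L [S [M { [L [S [M v = e]] ; [L [S [M v = e]]]] }]]] }]]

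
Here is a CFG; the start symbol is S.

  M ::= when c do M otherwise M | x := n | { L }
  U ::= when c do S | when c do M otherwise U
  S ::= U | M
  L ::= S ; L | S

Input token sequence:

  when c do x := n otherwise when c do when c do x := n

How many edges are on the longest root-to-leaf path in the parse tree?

[S [U when c do [M x := n] otherwise [U when c do [S [U when c do [S [M x := n]]]]]]]

7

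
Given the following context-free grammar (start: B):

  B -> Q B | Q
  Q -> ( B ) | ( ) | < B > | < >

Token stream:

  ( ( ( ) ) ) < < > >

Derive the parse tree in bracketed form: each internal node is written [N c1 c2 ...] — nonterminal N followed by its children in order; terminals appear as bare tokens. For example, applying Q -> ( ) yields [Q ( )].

[B [Q ( [B [Q ( [B [Q ( )]] )]] )] [B [Q < [B [Q < >]] >]]]

B
Q B
( B ) B
( Q ) B
( ( B ) ) B
( ( Q ) ) B
( ( ( ) ) ) B
( ( ( ) ) ) Q
( ( ( ) ) ) < B >
( ( ( ) ) ) < Q >
( ( ( ) ) ) < < > >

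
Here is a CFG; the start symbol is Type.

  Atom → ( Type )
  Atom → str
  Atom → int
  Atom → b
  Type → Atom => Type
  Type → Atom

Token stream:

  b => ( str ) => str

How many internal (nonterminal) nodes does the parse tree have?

8

[Type [Atom b] => [Type [Atom ( [Type [Atom str]] )] => [Type [Atom str]]]]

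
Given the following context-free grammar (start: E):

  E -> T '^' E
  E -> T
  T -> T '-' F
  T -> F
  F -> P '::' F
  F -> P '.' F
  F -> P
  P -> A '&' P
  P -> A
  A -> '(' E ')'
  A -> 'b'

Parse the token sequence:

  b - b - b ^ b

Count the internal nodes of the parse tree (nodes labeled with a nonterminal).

18

[E [T [T [T [F [P [A b]]]] - [F [P [A b]]]] - [F [P [A b]]]] ^ [E [T [F [P [A b]]]]]]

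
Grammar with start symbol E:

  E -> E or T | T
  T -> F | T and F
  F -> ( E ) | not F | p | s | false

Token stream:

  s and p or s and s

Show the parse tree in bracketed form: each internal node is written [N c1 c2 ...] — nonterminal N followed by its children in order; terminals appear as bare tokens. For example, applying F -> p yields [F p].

[E [E [T [T [F s]] and [F p]]] or [T [T [F s]] and [F s]]]

E
E or T
T or T
T and F or T
F and F or T
s and F or T
s and p or T
s and p or T and F
s and p or F and F
s and p or s and F
s and p or s and s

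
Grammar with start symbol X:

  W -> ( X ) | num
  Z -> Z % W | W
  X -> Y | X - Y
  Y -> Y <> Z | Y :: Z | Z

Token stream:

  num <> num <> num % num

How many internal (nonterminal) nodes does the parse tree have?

12

[X [Y [Y [Y [Z [W num]]] <> [Z [W num]]] <> [Z [Z [W num]] % [W num]]]]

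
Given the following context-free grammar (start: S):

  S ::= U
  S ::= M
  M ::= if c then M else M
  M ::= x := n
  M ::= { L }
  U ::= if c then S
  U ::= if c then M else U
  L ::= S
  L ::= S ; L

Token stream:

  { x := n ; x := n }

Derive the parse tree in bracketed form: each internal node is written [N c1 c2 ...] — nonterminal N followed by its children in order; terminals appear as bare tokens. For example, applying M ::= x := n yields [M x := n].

S
M
{ L }
{ S ; L }
{ M ; L }
{ x := n ; L }
{ x := n ; S }
{ x := n ; M }
{ x := n ; x := n }

[S [M { [L [S [M x := n]] ; [L [S [M x := n]]]] }]]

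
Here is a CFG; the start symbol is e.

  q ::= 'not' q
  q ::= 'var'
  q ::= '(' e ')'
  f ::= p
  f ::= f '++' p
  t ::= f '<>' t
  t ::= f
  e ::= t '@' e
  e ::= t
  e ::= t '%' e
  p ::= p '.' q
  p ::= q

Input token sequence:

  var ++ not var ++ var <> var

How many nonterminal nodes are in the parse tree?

16

[e [t [f [f [f [p [q var]]] ++ [p [q not [q var]]]] ++ [p [q var]]] <> [t [f [p [q var]]]]]]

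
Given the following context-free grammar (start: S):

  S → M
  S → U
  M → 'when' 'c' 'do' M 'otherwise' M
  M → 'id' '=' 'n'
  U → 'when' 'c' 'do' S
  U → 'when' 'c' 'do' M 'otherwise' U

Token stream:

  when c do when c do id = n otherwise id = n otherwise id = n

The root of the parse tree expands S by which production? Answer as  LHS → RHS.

S → M

[S [M when c do [M when c do [M id = n] otherwise [M id = n]] otherwise [M id = n]]]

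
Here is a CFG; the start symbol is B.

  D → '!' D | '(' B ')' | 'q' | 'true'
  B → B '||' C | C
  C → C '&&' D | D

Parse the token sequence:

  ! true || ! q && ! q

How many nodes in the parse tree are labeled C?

[B [B [C [D ! [D true]]]] || [C [C [D ! [D q]]] && [D ! [D q]]]]

3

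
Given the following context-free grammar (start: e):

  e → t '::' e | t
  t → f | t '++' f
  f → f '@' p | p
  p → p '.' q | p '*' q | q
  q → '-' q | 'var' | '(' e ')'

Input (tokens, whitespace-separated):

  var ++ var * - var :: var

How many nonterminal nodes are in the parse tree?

17

[e [t [t [f [p [q var]]]] ++ [f [p [p [q var]] * [q - [q var]]]]] :: [e [t [f [p [q var]]]]]]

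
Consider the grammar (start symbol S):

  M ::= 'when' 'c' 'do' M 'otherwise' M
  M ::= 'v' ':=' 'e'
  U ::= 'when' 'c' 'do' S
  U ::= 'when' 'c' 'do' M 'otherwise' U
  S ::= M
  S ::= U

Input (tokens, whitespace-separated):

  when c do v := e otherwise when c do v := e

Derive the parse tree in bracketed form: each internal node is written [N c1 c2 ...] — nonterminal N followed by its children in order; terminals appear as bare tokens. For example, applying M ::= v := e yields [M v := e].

[S [U when c do [M v := e] otherwise [U when c do [S [M v := e]]]]]

S
U
when c do M otherwise U
when c do v := e otherwise U
when c do v := e otherwise when c do S
when c do v := e otherwise when c do M
when c do v := e otherwise when c do v := e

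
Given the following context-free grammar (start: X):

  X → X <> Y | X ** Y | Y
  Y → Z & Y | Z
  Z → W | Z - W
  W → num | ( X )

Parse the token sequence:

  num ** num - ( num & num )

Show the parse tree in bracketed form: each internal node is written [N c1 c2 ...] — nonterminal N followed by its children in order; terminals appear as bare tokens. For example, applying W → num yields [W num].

[X [X [Y [Z [W num]]]] ** [Y [Z [Z [W num]] - [W ( [X [Y [Z [W num]] & [Y [Z [W num]]]]] )]]]]

X
X ** Y
Y ** Y
Z ** Y
W ** Y
num ** Y
num ** Z
num ** Z - W
num ** W - W
num ** num - W
num ** num - ( X )
num ** num - ( Y )
num ** num - ( Z & Y )
num ** num - ( W & Y )
num ** num - ( num & Y )
num ** num - ( num & Z )
num ** num - ( num & W )
num ** num - ( num & num )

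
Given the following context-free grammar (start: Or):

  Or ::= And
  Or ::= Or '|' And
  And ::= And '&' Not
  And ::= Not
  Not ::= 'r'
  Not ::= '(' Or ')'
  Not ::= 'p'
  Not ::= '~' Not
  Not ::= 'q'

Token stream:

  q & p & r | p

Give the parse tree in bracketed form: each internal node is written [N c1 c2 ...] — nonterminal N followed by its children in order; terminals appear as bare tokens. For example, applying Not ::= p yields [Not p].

[Or [Or [And [And [And [Not q]] & [Not p]] & [Not r]]] | [And [Not p]]]

Or
Or | And
And | And
And & Not | And
And & Not & Not | And
Not & Not & Not | And
q & Not & Not | And
q & p & Not | And
q & p & r | And
q & p & r | Not
q & p & r | p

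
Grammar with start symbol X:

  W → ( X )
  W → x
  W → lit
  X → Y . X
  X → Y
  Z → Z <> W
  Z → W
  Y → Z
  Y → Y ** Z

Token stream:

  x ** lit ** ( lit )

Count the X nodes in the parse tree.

[X [Y [Y [Y [Z [W x]]] ** [Z [W lit]]] ** [Z [W ( [X [Y [Z [W lit]]]] )]]]]

2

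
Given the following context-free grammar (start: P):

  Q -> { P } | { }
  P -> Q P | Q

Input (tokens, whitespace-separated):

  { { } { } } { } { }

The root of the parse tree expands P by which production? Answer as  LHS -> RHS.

[P [Q { [P [Q { }] [P [Q { }]]] }] [P [Q { }] [P [Q { }]]]]

P -> Q P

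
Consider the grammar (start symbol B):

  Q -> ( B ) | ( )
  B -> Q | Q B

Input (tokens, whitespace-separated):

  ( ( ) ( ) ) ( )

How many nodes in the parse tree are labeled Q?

[B [Q ( [B [Q ( )] [B [Q ( )]]] )] [B [Q ( )]]]

4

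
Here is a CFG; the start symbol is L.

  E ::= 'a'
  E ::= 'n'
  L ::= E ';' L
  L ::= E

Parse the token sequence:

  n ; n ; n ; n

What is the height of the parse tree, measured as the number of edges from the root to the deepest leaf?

[L [E n] ; [L [E n] ; [L [E n] ; [L [E n]]]]]

5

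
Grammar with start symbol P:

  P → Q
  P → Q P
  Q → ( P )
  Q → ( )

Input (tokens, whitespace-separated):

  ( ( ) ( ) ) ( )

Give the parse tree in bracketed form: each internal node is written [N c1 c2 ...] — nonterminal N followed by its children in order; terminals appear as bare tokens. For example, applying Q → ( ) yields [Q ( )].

[P [Q ( [P [Q ( )] [P [Q ( )]]] )] [P [Q ( )]]]

P
Q P
( P ) P
( Q P ) P
( ( ) P ) P
( ( ) Q ) P
( ( ) ( ) ) P
( ( ) ( ) ) Q
( ( ) ( ) ) ( )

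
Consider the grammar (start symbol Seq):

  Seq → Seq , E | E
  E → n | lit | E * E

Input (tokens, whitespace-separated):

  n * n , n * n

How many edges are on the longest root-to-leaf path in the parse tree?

4

[Seq [Seq [E [E n] * [E n]]] , [E [E n] * [E n]]]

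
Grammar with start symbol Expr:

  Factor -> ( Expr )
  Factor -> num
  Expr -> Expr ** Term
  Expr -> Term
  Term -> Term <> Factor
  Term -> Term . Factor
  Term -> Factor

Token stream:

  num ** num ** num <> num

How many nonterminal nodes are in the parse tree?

[Expr [Expr [Expr [Term [Factor num]]] ** [Term [Factor num]]] ** [Term [Term [Factor num]] <> [Factor num]]]

11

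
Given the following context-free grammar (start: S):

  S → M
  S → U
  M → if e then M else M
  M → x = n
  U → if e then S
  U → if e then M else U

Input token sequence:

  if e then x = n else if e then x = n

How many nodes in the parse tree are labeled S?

[S [U if e then [M x = n] else [U if e then [S [M x = n]]]]]

2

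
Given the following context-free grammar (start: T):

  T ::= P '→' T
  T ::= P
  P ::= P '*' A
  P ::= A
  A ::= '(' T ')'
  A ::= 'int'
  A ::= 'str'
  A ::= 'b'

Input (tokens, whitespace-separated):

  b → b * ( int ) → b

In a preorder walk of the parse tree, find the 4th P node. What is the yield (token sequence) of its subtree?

int

[T [P [A b]] → [T [P [P [A b]] * [A ( [T [P [A int]]] )]] → [T [P [A b]]]]]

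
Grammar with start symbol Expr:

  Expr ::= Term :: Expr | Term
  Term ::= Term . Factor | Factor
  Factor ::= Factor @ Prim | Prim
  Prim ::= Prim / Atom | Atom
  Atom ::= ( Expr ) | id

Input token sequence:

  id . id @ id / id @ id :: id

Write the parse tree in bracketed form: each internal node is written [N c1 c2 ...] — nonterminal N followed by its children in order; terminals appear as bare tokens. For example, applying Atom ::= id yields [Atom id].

[Expr [Term [Term [Factor [Prim [Atom id]]]] . [Factor [Factor [Factor [Prim [Atom id]]] @ [Prim [Prim [Atom id]] / [Atom id]]] @ [Prim [Atom id]]]] :: [Expr [Term [Factor [Prim [Atom id]]]]]]

Expr
Term :: Expr
Term . Factor :: Expr
Factor . Factor :: Expr
Prim . Factor :: Expr
Atom . Factor :: Expr
id . Factor :: Expr
id . Factor @ Prim :: Expr
id . Factor @ Prim @ Prim :: Expr
id . Prim @ Prim @ Prim :: Expr
id . Atom @ Prim @ Prim :: Expr
id . id @ Prim @ Prim :: Expr
id . id @ Prim / Atom @ Prim :: Expr
id . id @ Atom / Atom @ Prim :: Expr
id . id @ id / Atom @ Prim :: Expr
id . id @ id / id @ Prim :: Expr
id . id @ id / id @ Atom :: Expr
id . id @ id / id @ id :: Expr
id . id @ id / id @ id :: Term
id . id @ id / id @ id :: Factor
id . id @ id / id @ id :: Prim
id . id @ id / id @ id :: Atom
id . id @ id / id @ id :: id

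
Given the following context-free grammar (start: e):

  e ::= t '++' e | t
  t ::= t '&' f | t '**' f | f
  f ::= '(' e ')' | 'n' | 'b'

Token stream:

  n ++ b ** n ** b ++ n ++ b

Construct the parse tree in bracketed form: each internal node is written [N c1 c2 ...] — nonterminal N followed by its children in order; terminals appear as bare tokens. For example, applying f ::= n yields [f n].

e
t ++ e
f ++ e
n ++ e
n ++ t ++ e
n ++ t ** f ++ e
n ++ t ** f ** f ++ e
n ++ f ** f ** f ++ e
n ++ b ** f ** f ++ e
n ++ b ** n ** f ++ e
n ++ b ** n ** b ++ e
n ++ b ** n ** b ++ t ++ e
n ++ b ** n ** b ++ f ++ e
n ++ b ** n ** b ++ n ++ e
n ++ b ** n ** b ++ n ++ t
n ++ b ** n ** b ++ n ++ f
n ++ b ** n ** b ++ n ++ b

[e [t [f n]] ++ [e [t [t [t [f b]] ** [f n]] ** [f b]] ++ [e [t [f n]] ++ [e [t [f b]]]]]]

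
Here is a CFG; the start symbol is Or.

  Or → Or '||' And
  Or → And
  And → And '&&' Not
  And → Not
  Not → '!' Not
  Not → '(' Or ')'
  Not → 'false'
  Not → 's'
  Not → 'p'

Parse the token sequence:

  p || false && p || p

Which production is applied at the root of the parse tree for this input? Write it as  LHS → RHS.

[Or [Or [Or [And [Not p]]] || [And [And [Not false]] && [Not p]]] || [And [Not p]]]

Or → Or '||' And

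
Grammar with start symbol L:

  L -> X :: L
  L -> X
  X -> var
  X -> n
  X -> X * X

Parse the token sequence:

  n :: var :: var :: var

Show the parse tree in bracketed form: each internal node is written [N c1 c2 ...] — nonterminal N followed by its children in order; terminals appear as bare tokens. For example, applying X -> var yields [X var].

[L [X n] :: [L [X var] :: [L [X var] :: [L [X var]]]]]

L
X :: L
n :: L
n :: X :: L
n :: var :: L
n :: var :: X :: L
n :: var :: var :: L
n :: var :: var :: X
n :: var :: var :: var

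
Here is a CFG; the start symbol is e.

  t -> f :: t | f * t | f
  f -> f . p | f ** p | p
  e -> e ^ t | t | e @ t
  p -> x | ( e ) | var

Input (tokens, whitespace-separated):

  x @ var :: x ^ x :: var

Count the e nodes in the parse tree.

3

[e [e [e [t [f [p x]]]] @ [t [f [p var]] :: [t [f [p x]]]]] ^ [t [f [p x]] :: [t [f [p var]]]]]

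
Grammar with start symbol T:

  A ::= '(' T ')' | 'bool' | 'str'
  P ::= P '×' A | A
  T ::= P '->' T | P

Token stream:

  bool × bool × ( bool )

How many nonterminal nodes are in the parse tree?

[T [P [P [P [A bool]] × [A bool]] × [A ( [T [P [A bool]]] )]]]

10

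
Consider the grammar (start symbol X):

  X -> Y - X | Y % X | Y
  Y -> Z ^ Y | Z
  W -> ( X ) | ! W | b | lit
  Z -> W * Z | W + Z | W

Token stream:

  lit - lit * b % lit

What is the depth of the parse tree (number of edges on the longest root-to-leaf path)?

6

[X [Y [Z [W lit]]] - [X [Y [Z [W lit] * [Z [W b]]]] % [X [Y [Z [W lit]]]]]]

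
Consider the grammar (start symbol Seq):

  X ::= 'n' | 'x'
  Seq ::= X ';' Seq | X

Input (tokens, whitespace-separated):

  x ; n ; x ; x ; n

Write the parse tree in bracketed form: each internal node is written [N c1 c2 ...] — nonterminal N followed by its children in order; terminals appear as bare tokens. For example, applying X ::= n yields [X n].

Seq
X ; Seq
x ; Seq
x ; X ; Seq
x ; n ; Seq
x ; n ; X ; Seq
x ; n ; x ; Seq
x ; n ; x ; X ; Seq
x ; n ; x ; x ; Seq
x ; n ; x ; x ; X
x ; n ; x ; x ; n

[Seq [X x] ; [Seq [X n] ; [Seq [X x] ; [Seq [X x] ; [Seq [X n]]]]]]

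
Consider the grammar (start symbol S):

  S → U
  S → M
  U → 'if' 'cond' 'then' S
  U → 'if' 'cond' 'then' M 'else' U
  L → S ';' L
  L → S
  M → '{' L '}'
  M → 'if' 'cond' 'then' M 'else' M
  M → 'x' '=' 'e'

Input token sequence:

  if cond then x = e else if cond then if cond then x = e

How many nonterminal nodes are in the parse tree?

[S [U if cond then [M x = e] else [U if cond then [S [U if cond then [S [M x = e]]]]]]]

8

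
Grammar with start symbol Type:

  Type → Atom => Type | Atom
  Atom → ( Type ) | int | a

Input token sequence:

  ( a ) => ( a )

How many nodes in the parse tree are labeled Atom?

[Type [Atom ( [Type [Atom a]] )] => [Type [Atom ( [Type [Atom a]] )]]]

4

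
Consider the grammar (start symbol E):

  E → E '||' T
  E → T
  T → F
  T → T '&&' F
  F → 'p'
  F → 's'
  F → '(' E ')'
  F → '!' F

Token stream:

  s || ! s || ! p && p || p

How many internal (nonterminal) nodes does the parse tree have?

16

[E [E [E [E [T [F s]]] || [T [F ! [F s]]]] || [T [T [F ! [F p]]] && [F p]]] || [T [F p]]]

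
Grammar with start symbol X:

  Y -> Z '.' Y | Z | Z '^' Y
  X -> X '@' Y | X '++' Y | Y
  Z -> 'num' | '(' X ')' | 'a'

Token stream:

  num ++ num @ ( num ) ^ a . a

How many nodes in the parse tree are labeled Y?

6

[X [X [X [Y [Z num]]] ++ [Y [Z num]]] @ [Y [Z ( [X [Y [Z num]]] )] ^ [Y [Z a] . [Y [Z a]]]]]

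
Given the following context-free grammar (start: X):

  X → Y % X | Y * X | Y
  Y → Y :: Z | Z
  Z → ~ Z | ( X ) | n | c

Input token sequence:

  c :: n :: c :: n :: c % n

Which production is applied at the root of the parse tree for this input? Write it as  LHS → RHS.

[X [Y [Y [Y [Y [Y [Z c]] :: [Z n]] :: [Z c]] :: [Z n]] :: [Z c]] % [X [Y [Z n]]]]

X → Y % X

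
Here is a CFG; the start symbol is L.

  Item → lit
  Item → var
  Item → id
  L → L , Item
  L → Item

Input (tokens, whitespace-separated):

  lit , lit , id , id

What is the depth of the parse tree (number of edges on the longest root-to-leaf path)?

[L [L [L [L [Item lit]] , [Item lit]] , [Item id]] , [Item id]]

5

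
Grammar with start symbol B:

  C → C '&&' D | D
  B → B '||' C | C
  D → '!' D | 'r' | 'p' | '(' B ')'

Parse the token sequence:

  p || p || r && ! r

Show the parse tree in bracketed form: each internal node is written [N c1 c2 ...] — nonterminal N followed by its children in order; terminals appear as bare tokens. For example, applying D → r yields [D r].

[B [B [B [C [D p]]] || [C [D p]]] || [C [C [D r]] && [D ! [D r]]]]

B
B || C
B || C || C
C || C || C
D || C || C
p || C || C
p || D || C
p || p || C
p || p || C && D
p || p || D && D
p || p || r && D
p || p || r && ! D
p || p || r && ! r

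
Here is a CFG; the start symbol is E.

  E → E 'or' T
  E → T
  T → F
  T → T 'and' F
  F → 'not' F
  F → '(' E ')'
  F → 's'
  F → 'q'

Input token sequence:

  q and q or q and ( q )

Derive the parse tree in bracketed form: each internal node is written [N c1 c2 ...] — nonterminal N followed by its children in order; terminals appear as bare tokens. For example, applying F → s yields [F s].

[E [E [T [T [F q]] and [F q]]] or [T [T [F q]] and [F ( [E [T [F q]]] )]]]

E
E or T
T or T
T and F or T
F and F or T
q and F or T
q and q or T
q and q or T and F
q and q or F and F
q and q or q and F
q and q or q and ( E )
q and q or q and ( T )
q and q or q and ( F )
q and q or q and ( q )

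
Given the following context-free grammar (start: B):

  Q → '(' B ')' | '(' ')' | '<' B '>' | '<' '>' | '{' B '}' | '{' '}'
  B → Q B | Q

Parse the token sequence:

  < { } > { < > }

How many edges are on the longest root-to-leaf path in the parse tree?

5

[B [Q < [B [Q { }]] >] [B [Q { [B [Q < >]] }]]]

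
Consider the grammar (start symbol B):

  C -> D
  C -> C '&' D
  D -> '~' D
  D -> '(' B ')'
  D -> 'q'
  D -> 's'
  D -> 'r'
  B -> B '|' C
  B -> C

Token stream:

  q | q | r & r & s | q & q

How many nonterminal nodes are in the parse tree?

18

[B [B [B [B [C [D q]]] | [C [D q]]] | [C [C [C [D r]] & [D r]] & [D s]]] | [C [C [D q]] & [D q]]]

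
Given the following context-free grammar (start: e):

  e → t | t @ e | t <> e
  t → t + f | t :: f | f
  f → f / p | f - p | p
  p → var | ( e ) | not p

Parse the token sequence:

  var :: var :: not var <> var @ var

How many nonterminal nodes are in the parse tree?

[e [t [t [t [f [p var]]] :: [f [p var]]] :: [f [p not [p var]]]] <> [e [t [f [p var]]] @ [e [t [f [p var]]]]]]

19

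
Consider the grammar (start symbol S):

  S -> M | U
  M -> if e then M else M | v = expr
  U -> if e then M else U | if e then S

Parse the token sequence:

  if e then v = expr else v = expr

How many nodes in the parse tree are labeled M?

3

[S [M if e then [M v = expr] else [M v = expr]]]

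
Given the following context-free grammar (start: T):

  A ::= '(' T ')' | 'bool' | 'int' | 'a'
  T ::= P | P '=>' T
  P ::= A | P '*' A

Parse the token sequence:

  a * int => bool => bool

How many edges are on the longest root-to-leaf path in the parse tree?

5

[T [P [P [A a]] * [A int]] => [T [P [A bool]] => [T [P [A bool]]]]]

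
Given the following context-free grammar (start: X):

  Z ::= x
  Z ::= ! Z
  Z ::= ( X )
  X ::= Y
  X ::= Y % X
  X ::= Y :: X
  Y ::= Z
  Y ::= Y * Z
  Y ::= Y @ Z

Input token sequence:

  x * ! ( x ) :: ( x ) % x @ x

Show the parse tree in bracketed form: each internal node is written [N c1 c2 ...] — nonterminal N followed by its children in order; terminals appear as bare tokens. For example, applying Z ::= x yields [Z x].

[X [Y [Y [Z x]] * [Z ! [Z ( [X [Y [Z x]]] )]]] :: [X [Y [Z ( [X [Y [Z x]]] )]] % [X [Y [Y [Z x]] @ [Z x]]]]]

X
Y :: X
Y * Z :: X
Z * Z :: X
x * Z :: X
x * ! Z :: X
x * ! ( X ) :: X
x * ! ( Y ) :: X
x * ! ( Z ) :: X
x * ! ( x ) :: X
x * ! ( x ) :: Y % X
x * ! ( x ) :: Z % X
x * ! ( x ) :: ( X ) % X
x * ! ( x ) :: ( Y ) % X
x * ! ( x ) :: ( Z ) % X
x * ! ( x ) :: ( x ) % X
x * ! ( x ) :: ( x ) % Y
x * ! ( x ) :: ( x ) % Y @ Z
x * ! ( x ) :: ( x ) % Z @ Z
x * ! ( x ) :: ( x ) % x @ Z
x * ! ( x ) :: ( x ) % x @ x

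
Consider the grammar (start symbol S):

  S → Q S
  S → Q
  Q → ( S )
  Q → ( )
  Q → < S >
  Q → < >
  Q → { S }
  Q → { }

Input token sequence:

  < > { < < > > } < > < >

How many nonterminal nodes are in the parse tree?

[S [Q < >] [S [Q { [S [Q < [S [Q < >]] >]] }] [S [Q < >] [S [Q < >]]]]]

12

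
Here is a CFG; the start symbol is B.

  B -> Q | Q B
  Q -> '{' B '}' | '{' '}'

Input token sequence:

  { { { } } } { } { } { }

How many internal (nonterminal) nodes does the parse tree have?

[B [Q { [B [Q { [B [Q { }]] }]] }] [B [Q { }] [B [Q { }] [B [Q { }]]]]]

12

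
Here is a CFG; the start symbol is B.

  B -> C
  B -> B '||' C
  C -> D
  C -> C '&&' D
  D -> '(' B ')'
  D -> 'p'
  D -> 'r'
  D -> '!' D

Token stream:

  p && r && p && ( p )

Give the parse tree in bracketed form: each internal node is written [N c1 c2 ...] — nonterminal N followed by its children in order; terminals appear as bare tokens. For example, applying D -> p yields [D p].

[B [C [C [C [C [D p]] && [D r]] && [D p]] && [D ( [B [C [D p]]] )]]]

B
C
C && D
C && D && D
C && D && D && D
D && D && D && D
p && D && D && D
p && r && D && D
p && r && p && D
p && r && p && ( B )
p && r && p && ( C )
p && r && p && ( D )
p && r && p && ( p )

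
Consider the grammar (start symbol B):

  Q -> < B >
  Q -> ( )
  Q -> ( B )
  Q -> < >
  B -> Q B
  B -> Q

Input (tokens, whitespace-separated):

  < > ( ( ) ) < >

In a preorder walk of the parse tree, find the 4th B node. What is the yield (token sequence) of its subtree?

[B [Q < >] [B [Q ( [B [Q ( )]] )] [B [Q < >]]]]

< >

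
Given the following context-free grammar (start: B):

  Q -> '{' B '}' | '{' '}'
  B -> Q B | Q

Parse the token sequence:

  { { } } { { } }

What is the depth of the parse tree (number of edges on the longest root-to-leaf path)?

5

[B [Q { [B [Q { }]] }] [B [Q { [B [Q { }]] }]]]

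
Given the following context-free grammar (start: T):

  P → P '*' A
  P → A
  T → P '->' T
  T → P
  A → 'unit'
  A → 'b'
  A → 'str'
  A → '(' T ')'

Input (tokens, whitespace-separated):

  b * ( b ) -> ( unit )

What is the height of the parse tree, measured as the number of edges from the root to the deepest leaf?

[T [P [P [A b]] * [A ( [T [P [A b]]] )]] -> [T [P [A ( [T [P [A unit]]] )]]]]

7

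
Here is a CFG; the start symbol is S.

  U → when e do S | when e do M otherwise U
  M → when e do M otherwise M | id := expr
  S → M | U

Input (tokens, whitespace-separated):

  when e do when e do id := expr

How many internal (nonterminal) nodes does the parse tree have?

6

[S [U when e do [S [U when e do [S [M id := expr]]]]]]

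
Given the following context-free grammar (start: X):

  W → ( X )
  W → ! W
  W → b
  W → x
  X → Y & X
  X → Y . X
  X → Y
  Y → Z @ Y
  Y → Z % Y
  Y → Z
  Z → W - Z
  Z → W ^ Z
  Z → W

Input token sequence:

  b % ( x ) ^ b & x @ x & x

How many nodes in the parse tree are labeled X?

4

[X [Y [Z [W b]] % [Y [Z [W ( [X [Y [Z [W x]]]] )] ^ [Z [W b]]]]] & [X [Y [Z [W x]] @ [Y [Z [W x]]]] & [X [Y [Z [W x]]]]]]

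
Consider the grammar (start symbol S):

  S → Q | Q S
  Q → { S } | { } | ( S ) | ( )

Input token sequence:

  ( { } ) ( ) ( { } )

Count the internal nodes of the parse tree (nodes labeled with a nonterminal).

10

[S [Q ( [S [Q { }]] )] [S [Q ( )] [S [Q ( [S [Q { }]] )]]]]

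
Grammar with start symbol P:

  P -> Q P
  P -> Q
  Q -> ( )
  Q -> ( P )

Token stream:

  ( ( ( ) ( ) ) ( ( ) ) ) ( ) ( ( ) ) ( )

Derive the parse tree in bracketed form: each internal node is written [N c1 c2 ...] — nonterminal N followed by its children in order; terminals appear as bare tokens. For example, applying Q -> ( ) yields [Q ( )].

P
Q P
( P ) P
( Q P ) P
( ( P ) P ) P
( ( Q P ) P ) P
( ( ( ) P ) P ) P
( ( ( ) Q ) P ) P
( ( ( ) ( ) ) P ) P
( ( ( ) ( ) ) Q ) P
( ( ( ) ( ) ) ( P ) ) P
( ( ( ) ( ) ) ( Q ) ) P
( ( ( ) ( ) ) ( ( ) ) ) P
( ( ( ) ( ) ) ( ( ) ) ) Q P
( ( ( ) ( ) ) ( ( ) ) ) ( ) P
( ( ( ) ( ) ) ( ( ) ) ) ( ) Q P
( ( ( ) ( ) ) ( ( ) ) ) ( ) ( P ) P
( ( ( ) ( ) ) ( ( ) ) ) ( ) ( Q ) P
( ( ( ) ( ) ) ( ( ) ) ) ( ) ( ( ) ) P
( ( ( ) ( ) ) ( ( ) ) ) ( ) ( ( ) ) Q
( ( ( ) ( ) ) ( ( ) ) ) ( ) ( ( ) ) ( )

[P [Q ( [P [Q ( [P [Q ( )] [P [Q ( )]]] )] [P [Q ( [P [Q ( )]] )]]] )] [P [Q ( )] [P [Q ( [P [Q ( )]] )] [P [Q ( )]]]]]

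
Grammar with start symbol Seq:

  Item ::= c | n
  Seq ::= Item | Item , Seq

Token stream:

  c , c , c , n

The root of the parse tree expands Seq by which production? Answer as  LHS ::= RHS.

[Seq [Item c] , [Seq [Item c] , [Seq [Item c] , [Seq [Item n]]]]]

Seq ::= Item , Seq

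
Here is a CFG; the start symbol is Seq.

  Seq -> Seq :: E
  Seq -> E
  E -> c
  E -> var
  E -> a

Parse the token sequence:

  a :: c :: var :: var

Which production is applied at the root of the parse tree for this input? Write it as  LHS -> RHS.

Seq -> Seq :: E

[Seq [Seq [Seq [Seq [E a]] :: [E c]] :: [E var]] :: [E var]]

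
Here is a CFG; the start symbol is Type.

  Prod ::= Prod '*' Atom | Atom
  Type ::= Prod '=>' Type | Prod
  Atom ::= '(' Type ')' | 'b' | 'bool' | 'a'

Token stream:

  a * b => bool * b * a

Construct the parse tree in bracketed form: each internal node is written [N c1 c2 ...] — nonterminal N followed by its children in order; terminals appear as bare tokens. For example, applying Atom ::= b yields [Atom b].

Type
Prod => Type
Prod * Atom => Type
Atom * Atom => Type
a * Atom => Type
a * b => Type
a * b => Prod
a * b => Prod * Atom
a * b => Prod * Atom * Atom
a * b => Atom * Atom * Atom
a * b => bool * Atom * Atom
a * b => bool * b * Atom
a * b => bool * b * a

[Type [Prod [Prod [Atom a]] * [Atom b]] => [Type [Prod [Prod [Prod [Atom bool]] * [Atom b]] * [Atom a]]]]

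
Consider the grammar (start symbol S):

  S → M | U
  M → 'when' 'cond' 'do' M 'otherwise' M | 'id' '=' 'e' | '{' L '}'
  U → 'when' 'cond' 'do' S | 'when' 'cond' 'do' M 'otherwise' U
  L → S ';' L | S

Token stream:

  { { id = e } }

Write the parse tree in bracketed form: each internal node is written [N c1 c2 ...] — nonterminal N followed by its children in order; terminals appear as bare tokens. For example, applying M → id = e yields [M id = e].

[S [M { [L [S [M { [L [S [M id = e]]] }]]] }]]

S
M
{ L }
{ S }
{ M }
{ { L } }
{ { S } }
{ { M } }
{ { id = e } }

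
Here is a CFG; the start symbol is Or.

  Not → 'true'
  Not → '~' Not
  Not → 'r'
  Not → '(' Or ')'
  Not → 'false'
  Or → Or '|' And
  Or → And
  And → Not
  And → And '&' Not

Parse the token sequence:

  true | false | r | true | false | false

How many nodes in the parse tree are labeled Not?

[Or [Or [Or [Or [Or [Or [And [Not true]]] | [And [Not false]]] | [And [Not r]]] | [And [Not true]]] | [And [Not false]]] | [And [Not false]]]

6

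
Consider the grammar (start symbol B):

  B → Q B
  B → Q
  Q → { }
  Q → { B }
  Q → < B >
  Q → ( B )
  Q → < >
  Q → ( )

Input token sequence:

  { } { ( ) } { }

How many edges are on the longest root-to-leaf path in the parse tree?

[B [Q { }] [B [Q { [B [Q ( )]] }] [B [Q { }]]]]

5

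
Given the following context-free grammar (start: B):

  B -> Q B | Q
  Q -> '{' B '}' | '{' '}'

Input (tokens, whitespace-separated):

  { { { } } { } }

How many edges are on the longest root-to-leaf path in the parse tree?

[B [Q { [B [Q { [B [Q { }]] }] [B [Q { }]]] }]]

6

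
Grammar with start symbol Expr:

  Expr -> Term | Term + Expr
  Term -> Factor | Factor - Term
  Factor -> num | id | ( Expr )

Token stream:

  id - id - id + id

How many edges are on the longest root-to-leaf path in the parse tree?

5

[Expr [Term [Factor id] - [Term [Factor id] - [Term [Factor id]]]] + [Expr [Term [Factor id]]]]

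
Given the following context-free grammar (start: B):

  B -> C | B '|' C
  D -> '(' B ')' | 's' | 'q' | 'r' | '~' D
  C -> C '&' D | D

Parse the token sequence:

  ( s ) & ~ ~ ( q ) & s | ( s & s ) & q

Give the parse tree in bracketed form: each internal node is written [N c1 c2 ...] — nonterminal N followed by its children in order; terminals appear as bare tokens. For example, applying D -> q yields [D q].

[B [B [C [C [C [D ( [B [C [D s]]] )]] & [D ~ [D ~ [D ( [B [C [D q]]] )]]]] & [D s]]] | [C [C [D ( [B [C [C [D s]] & [D s]]] )]] & [D q]]]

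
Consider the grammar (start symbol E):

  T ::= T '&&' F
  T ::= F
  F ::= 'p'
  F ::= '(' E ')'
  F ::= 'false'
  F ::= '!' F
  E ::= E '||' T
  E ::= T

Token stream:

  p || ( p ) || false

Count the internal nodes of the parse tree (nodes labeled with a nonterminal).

[E [E [E [T [F p]]] || [T [F ( [E [T [F p]]] )]]] || [T [F false]]]

12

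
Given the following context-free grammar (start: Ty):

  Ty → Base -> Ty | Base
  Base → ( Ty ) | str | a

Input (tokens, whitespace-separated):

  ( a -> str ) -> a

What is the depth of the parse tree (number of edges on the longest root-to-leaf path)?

[Ty [Base ( [Ty [Base a] -> [Ty [Base str]]] )] -> [Ty [Base a]]]

5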